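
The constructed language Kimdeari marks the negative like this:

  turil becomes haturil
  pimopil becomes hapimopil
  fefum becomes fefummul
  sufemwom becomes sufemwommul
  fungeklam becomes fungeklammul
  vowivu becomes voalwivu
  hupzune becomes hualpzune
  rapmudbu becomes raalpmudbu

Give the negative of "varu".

vaalru

"varu" ends in -u. The stems ending in -u (vowivu → voalwivu, rapmudbu → raalpmudbu) insert -al- after the first vowel.
So varu → vaalru.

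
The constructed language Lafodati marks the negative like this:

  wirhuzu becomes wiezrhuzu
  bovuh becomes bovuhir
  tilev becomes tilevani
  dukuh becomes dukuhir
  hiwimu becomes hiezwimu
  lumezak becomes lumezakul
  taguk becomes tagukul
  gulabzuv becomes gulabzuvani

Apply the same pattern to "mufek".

taguk and gulabzuv both have last vowel 'u' yet inflect differently (tagukul, gulabzuvani), so the last vowel is not what conditions the rule; the final letter is.
"mufek" ends in -k. The stems ending in -k (lumezak → lumezakul, taguk → tagukul) add -ul.
The other patterns: stems ending in -v add -ani; stems ending in -u insert -ez- after the first vowel; stems ending in -h add -ir.
So mufek → mufekul.

mufekul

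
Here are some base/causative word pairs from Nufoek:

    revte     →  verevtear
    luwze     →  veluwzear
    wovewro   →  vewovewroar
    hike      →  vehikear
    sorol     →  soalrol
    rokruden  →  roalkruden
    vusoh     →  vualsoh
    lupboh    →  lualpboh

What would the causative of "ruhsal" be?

rualhsal

wovewro and sorol both have last vowel 'o' yet inflect differently (vewovewroar, soalrol), so the last vowel is not what conditions the rule; whether the stem ends in a vowel or a consonant is.
"ruhsal" ends in a consonant. The stems ending in a consonant (sorol → soalrol, rokruden → roalkruden, vusoh → vualsoh) insert -al- after the first vowel.
The other pattern: stems ending in a vowel add ve- … -ar around the stem.
So ruhsal → rualhsal.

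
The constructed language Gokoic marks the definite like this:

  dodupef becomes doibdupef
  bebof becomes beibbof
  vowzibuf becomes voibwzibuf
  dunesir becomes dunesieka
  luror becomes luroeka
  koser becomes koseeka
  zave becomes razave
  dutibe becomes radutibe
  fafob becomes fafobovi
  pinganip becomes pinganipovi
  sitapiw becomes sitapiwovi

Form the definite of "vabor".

bebof and luror both have last vowel 'o' yet inflect differently (beibbof, luroeka), so the last vowel is not what conditions the rule; the final letter is.
"vabor" ends in -r. The stems ending in -r (dunesir → dunesieka, luror → luroeka, koser → koseeka) drop the final letter and add -eka.
The other patterns: stems ending in -f insert -ib- after the first vowel; stems ending in -e add the prefix ra-; stems ending in -b, -p or -w add -ovi.
So vabor → vaboeka.

vaboeka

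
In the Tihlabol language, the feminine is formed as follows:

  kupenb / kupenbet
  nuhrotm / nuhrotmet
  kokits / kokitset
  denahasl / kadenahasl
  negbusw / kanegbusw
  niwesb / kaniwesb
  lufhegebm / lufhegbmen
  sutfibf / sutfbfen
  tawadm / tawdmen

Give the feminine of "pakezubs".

kupenb and niwesb both end in -b yet inflect differently (kupenbet, kaniwesb), so the final letter is not what conditions the rule; the second-to-last letter is.
"pakezubs" has second-to-last letter 'b'. The stems whose second-to-last letter is 'b' (lufhegebm → lufhegbmen, sutfibf → sutfbfen) delete the last vowel and add -en.
So pakezubs → pakezbsen.

pakezbsen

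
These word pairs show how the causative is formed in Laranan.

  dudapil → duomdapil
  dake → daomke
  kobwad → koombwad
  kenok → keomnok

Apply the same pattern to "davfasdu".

daomvfasdu

Every pair shown (dudapil → duomdapil, dake → daomke, kobwad → koombwad, …) follows the same rule: insert -om- after the first vowel.
So davfasdu → daomvfasdu.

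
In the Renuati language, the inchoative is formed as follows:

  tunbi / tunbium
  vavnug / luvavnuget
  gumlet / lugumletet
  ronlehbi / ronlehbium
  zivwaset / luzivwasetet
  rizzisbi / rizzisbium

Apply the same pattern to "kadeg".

lukadeget

rizzisbi and zivwaset both have 3 vowels yet inflect differently (rizzisbium, luzivwasetet), so the number of vowels is not what conditions the rule; whether the stem ends in a vowel or a consonant is.
"kadeg" ends in a consonant. The stems ending in a consonant (zivwaset → luzivwasetet, gumlet → lugumletet, vavnug → luvavnuget) add lu- … -et around the stem.
So kadeg → lukadeget.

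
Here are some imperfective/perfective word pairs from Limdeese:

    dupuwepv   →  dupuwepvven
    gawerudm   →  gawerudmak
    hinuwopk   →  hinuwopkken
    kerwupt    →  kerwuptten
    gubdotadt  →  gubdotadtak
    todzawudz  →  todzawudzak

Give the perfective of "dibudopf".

dibudopffen

"dibudopf" has second-to-last letter 'p'. The stems whose second-to-last letter is 'p' (kerwupt → kerwuptten, hinuwopk → hinuwopkken, dupuwepv → dupuwepvven) double the final consonant and add -en.
The other pattern: stems whose second-to-last letter is 'd' add -ak.
So dibudopf → dibudopffen.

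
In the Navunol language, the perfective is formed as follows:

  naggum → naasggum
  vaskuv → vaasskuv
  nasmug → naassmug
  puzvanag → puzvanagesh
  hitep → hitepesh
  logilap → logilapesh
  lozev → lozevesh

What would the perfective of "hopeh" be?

"hopeh" has last vowel 'e'. The stems whose last vowel is 'e' (hitep → hitepesh, lozev → lozevesh) add -esh.
The other pattern: stems whose last vowel is 'u' insert -as- after the first vowel.
So hopeh → hopehesh.

hopehesh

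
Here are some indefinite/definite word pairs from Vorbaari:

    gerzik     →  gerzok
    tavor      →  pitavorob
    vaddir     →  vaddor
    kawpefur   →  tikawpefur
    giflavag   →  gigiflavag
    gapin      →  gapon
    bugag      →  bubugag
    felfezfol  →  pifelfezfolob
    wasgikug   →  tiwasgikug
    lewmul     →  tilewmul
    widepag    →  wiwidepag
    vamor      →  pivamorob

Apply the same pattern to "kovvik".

kovvok

vaddir and vamor both end in -r yet inflect differently (vaddor, pivamorob), so the final letter is not what conditions the rule; the last vowel is.
"kovvik" has last vowel 'i'. The stems whose last vowel is 'i' (gerzik → gerzok, vaddir → vaddor, gapin → gapon) change the last vowel to 'o'.
So kovvik → kovvok.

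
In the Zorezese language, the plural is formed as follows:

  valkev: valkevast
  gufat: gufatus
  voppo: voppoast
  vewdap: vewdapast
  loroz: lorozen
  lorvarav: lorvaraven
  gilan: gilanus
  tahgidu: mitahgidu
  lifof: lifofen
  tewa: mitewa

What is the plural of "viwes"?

viwesast

"viwes" begins with v-. The stems beginning with v- (valkev → valkevast, vewdap → vewdapast, voppo → voppoast) add -ast.
The other patterns: stems beginning with t- add the prefix mi-; stems beginning with g- add -us; stems beginning with l- add -en.
So viwes → viwesast.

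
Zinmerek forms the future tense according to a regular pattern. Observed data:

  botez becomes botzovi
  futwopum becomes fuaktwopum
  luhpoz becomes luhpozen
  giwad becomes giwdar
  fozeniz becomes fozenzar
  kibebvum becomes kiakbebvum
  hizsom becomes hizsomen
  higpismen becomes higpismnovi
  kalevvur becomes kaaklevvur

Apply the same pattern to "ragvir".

hizsom and kibebvum both end in -m yet inflect differently (hizsomen, kiakbebvum), so the final letter is not what conditions the rule; the last vowel is.
"ragvir" has last vowel 'i'. The one such stem in the data (fozeniz → fozenzar) deletes the last vowel and adds -ar (as does giwad), so the same rule applies.
The other patterns: stems whose last vowel is 'o' add -en; stems whose last vowel is 'u' insert -ak- after the first vowel; stems whose last vowel is 'e' delete the last vowel and add -ovi.
So ragvir → ragvrar.

ragvrar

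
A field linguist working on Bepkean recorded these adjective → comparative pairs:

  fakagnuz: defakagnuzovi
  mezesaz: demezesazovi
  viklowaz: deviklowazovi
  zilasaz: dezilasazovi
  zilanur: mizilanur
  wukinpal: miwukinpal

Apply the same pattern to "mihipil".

fakagnuz and zilanur both have last vowel 'u' yet inflect differently (defakagnuzovi, mizilanur), so the last vowel is not what conditions the rule; the final letter is.
"mihipil" ends in -l. The one such stem in the data (wukinpal → miwukinpal) adds the prefix mi-, so the same rule applies.
The other pattern: stems ending in -z add de- … -ovi around the stem.
So mihipil → mimihipil.

mimihipil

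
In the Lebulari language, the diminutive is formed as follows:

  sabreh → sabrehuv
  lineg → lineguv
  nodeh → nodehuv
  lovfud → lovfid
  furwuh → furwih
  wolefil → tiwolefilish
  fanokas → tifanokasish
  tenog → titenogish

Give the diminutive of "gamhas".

tigamhasish

sabreh and furwuh both end in -h yet inflect differently (sabrehuv, furwih), so the final letter is not what conditions the rule; the last vowel is.
"gamhas" has last vowel 'a'. The one such stem in the data (fanokas → tifanokasish) adds ti- … -ish around the stem, so the same rule applies.
So gamhas → tigamhasish.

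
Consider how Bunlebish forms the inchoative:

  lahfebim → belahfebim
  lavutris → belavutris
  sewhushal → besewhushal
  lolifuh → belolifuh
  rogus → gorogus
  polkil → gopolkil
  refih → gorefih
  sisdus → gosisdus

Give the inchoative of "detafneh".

lavutris and rogus both end in -s yet inflect differently (belavutris, gorogus), so the final letter is not what conditions the rule; the number of vowels is.
"detafneh" has 3 vowels. The stems with 3 vowels (lahfebim → belahfebim, lavutris → belavutris, sewhushal → besewhushal) add the prefix be-.
The other pattern: stems with 2 vowels add the prefix go-.
So detafneh → bedetafneh.

bedetafneh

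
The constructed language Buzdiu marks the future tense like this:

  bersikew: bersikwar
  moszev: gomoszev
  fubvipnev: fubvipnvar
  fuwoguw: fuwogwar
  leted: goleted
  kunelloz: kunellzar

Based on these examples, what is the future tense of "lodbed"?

"lodbed" has 2 vowels. The stems with 2 vowels (moszev → gomoszev, leted → goleted) add the prefix go-.
The other pattern: stems with 3 vowels delete the last vowel and add -ar.
So lodbed → golodbed.

golodbed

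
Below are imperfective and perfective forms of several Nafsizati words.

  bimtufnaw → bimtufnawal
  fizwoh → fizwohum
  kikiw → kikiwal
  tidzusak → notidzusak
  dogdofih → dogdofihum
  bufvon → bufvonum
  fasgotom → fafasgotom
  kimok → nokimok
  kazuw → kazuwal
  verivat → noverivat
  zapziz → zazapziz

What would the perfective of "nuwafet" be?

"nuwafet" ends in -t. The one such stem in the data (verivat → noverivat) adds the prefix no-, so the same rule applies.
So nuwafet → nonuwafet.

nonuwafet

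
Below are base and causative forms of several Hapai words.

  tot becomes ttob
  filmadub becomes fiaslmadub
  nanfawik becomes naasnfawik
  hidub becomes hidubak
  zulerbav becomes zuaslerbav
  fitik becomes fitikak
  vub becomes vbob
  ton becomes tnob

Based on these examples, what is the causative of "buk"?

bkob

vub and hidub both end in -b yet inflect differently (vbob, hidubak), so the final letter is not what conditions the rule; the number of vowels is.
"buk" has 1 vowel. The stems with 1 vowel (ton → tnob, tot → ttob, vub → vbob) delete the last vowel and add -ob.
The other patterns: stems with 2 vowels add -ak; stems with 3 vowels insert -as- after the first vowel.
So buk → bkob.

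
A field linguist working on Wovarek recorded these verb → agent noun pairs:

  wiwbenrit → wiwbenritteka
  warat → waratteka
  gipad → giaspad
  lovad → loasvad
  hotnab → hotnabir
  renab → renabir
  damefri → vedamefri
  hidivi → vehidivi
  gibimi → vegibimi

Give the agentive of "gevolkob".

warat and gipad both have last vowel 'a' yet inflect differently (waratteka, giaspad), so the last vowel is not what conditions the rule; the final letter is.
"gevolkob" ends in -b. The stems ending in -b (hotnab → hotnabir, renab → renabir) add -ir.
The other patterns: stems ending in -t double the final consonant and add -eka; stems ending in -d insert -as- after the first vowel; stems ending in -i add the prefix ve-.
So gevolkob → gevolkobir.

gevolkobir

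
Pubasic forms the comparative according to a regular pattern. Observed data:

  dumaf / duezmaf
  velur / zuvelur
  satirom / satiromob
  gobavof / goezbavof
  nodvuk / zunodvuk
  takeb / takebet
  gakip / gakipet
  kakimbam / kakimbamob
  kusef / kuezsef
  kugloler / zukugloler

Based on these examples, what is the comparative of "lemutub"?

kugloler and kusef both have last vowel 'e' yet inflect differently (zukugloler, kuezsef), so the last vowel is not what conditions the rule; the final letter is.
"lemutub" ends in -b. The one such stem in the data (takeb → takebet) adds -et, so the same rule applies.
So lemutub → lemutubet.

lemutubet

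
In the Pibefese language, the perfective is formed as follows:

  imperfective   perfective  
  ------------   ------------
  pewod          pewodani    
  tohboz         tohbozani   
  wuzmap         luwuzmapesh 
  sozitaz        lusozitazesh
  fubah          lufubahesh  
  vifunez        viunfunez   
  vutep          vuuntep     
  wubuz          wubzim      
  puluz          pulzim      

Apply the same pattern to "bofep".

tohboz and sozitaz both end in -z yet inflect differently (tohbozani, lusozitazesh), so the final letter is not what conditions the rule; the last vowel is.
"bofep" has last vowel 'e'. The stems whose last vowel is 'e' (vifunez → viunfunez, vutep → vuuntep) insert -un- after the first vowel.
The other patterns: stems whose last vowel is 'o' add -ani; stems whose last vowel is 'a' add lu- … -esh around the stem; stems whose last vowel is 'u' delete the last vowel and add -im.
So bofep → bounfep.

bounfep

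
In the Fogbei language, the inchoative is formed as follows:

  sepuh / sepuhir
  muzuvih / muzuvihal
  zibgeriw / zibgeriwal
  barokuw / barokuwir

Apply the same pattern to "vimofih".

vimofihal

sepuh and muzuvih both end in -h yet inflect differently (sepuhir, muzuvihal), so the final letter is not what conditions the rule; the last vowel is.
"vimofih" has last vowel 'i'. The stems whose last vowel is 'i' (muzuvih → muzuvihal, zibgeriw → zibgeriwal) add -al.
The other pattern: stems whose last vowel is 'u' add -ir.
So vimofih → vimofihal.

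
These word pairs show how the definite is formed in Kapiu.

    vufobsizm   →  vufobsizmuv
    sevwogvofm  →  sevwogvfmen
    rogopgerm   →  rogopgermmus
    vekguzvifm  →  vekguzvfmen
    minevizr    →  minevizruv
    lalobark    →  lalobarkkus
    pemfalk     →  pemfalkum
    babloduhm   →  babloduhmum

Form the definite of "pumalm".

pumalmum

vufobsizm and vekguzvifm both end in -m yet inflect differently (vufobsizmuv, vekguzvfmen), so the final letter is not what conditions the rule; the second-to-last letter is.
"pumalm" has second-to-last letter 'l'. The one such stem in the data (pemfalk → pemfalkum) adds -um, so the same rule applies.
So pumalm → pumalmum.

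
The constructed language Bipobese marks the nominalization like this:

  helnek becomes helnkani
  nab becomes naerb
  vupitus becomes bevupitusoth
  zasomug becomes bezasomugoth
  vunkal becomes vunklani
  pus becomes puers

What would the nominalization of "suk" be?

suerk

"suk" has 1 vowel. The stems with 1 vowel (pus → puers, nab → naerb) insert -er- after the first vowel.
So suk → suerk.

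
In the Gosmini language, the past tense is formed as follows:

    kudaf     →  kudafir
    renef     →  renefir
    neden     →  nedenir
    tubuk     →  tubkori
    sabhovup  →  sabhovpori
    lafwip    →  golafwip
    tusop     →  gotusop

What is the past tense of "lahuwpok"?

golahuwpok

sabhovup and lafwip both end in -p yet inflect differently (sabhovpori, golafwip), so the final letter is not what conditions the rule; the last vowel is.
"lahuwpok" has last vowel 'o'. The one such stem in the data (tusop → gotusop) adds the prefix go-, so the same rule applies.
The other patterns: stems whose last vowel is 'a' or 'e' add -ir; stems whose last vowel is 'u' delete the last vowel and add -ori.
So lahuwpok → golahuwpok.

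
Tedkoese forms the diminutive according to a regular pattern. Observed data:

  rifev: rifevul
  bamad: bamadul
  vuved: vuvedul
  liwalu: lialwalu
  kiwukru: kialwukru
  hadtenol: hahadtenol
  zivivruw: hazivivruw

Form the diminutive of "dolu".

liwalu and zivivruw both have last vowel 'u' yet inflect differently (lialwalu, hazivivruw), so the last vowel is not what conditions the rule; the final letter is.
"dolu" ends in -u. The stems ending in -u (liwalu → lialwalu, kiwukru → kialwukru) insert -al- after the first vowel.
The other patterns: stems ending in -d or -v add -ul; stems ending in -l or -w add the prefix ha-.
So dolu → doallu.

doallu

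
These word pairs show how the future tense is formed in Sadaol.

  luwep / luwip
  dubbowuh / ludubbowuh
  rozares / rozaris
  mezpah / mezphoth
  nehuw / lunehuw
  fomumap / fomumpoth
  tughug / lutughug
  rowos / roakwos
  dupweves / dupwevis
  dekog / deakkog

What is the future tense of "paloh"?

mezpah and dubbowuh both end in -h yet inflect differently (mezphoth, ludubbowuh), so the final letter is not what conditions the rule; the last vowel is.
"paloh" has last vowel 'o'. The stems whose last vowel is 'o' (rowos → roakwos, dekog → deakkog) insert -ak- after the first vowel.
The other patterns: stems whose last vowel is 'a' delete the last vowel and add -oth; stems whose last vowel is 'u' add the prefix lu-; stems whose last vowel is 'e' change the last vowel to 'i'.
So paloh → paakloh.

paakloh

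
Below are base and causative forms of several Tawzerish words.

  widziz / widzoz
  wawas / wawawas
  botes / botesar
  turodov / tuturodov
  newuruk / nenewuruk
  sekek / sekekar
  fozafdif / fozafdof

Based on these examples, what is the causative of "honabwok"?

hohonabwok

"honabwok" has last vowel 'o'. The one such stem in the data (turodov → tuturodov) repeats the first consonant+vowel as a prefix (as do newuruk, wawas), so the same rule applies.
So honabwok → hohonabwok.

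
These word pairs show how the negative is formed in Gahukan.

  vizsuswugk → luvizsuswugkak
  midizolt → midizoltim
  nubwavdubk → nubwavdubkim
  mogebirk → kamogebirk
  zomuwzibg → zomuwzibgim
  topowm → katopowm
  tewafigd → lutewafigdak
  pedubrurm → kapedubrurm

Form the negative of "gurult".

gurultim

"gurult" has second-to-last letter 'l'. The one such stem in the data (midizolt → midizoltim) adds -im, so the same rule applies.
The other patterns: stems whose second-to-last letter is 'g' add lu- … -ak around the stem; stems whose second-to-last letter is 'r' or 'w' add the prefix ka-.
So gurult → gurultim.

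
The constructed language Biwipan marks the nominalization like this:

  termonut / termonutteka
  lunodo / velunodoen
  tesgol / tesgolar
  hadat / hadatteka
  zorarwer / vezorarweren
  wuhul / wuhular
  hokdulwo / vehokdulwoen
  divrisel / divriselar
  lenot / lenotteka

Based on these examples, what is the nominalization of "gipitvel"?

tesgol and lenot both have last vowel 'o' yet inflect differently (tesgolar, lenotteka), so the last vowel is not what conditions the rule; the final letter is.
"gipitvel" ends in -l. The stems ending in -l (divrisel → divriselar, wuhul → wuhular, tesgol → tesgolar) add -ar.
So gipitvel → gipitvelar.

gipitvelar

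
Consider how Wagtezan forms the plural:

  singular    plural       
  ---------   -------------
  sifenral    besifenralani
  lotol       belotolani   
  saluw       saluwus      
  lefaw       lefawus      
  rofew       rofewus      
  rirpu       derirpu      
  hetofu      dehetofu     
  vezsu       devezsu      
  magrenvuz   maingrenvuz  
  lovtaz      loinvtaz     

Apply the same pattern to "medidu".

demedidu

"medidu" ends in -u. The stems ending in -u (rirpu → derirpu, hetofu → dehetofu, vezsu → devezsu) add the prefix de-.
The other patterns: stems ending in -l add be- … -ani around the stem; stems ending in -w add -us; stems ending in -z insert -in- after the first vowel.
So medidu → demedidu.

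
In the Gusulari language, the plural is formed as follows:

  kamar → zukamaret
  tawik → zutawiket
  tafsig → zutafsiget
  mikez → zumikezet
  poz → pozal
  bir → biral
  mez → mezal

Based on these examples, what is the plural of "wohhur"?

mikez and poz both end in -z yet inflect differently (zumikezet, pozal), so the final letter is not what conditions the rule; the number of vowels is.
"wohhur" has 2 vowels. The stems with 2 vowels (kamar → zukamaret, tawik → zutawiket, tafsig → zutafsiget) add zu- … -et around the stem.
The other pattern: stems with 1 vowel add -al.
So wohhur → zuwohhuret.

zuwohhuret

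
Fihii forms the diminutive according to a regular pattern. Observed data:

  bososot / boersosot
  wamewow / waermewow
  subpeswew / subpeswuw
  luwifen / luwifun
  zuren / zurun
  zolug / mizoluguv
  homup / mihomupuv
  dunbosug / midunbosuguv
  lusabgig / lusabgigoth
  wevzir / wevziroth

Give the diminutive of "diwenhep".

"diwenhep" has last vowel 'e'. The stems whose last vowel is 'e' (subpeswew → subpeswuw, luwifen → luwifun, zuren → zurun) change the last vowel to 'u'.
The other patterns: stems whose last vowel is 'o' insert -er- after the first vowel; stems whose last vowel is 'u' add mi- … -uv around the stem; stems whose last vowel is 'i' add -oth.
So diwenhep → diwenhup.

diwenhup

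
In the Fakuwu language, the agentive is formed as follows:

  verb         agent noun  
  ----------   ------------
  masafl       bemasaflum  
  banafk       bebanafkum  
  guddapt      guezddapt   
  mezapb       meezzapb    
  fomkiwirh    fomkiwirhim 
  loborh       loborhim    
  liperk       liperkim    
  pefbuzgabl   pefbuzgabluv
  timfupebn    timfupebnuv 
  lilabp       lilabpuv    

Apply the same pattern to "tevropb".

banafk and liperk both end in -k yet inflect differently (bebanafkum, liperkim), so the final letter is not what conditions the rule; the second-to-last letter is.
"tevropb" has second-to-last letter 'p'. The stems whose second-to-last letter is 'p' (guddapt → guezddapt, mezapb → meezzapb) insert -ez- after the first vowel.
The other patterns: stems whose second-to-last letter is 'f' add be- … -um around the stem; stems whose second-to-last letter is 'r' add -im; stems whose second-to-last letter is 'b' add -uv.
So tevropb → teezvropb.

teezvropb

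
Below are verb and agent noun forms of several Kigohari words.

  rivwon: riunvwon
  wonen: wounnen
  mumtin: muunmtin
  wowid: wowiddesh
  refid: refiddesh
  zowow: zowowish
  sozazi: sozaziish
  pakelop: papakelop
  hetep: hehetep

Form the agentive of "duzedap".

duduzedap

mumtin and wowid both have last vowel 'i' yet inflect differently (muunmtin, wowiddesh), so the last vowel is not what conditions the rule; the final letter is.
"duzedap" ends in -p. The stems ending in -p (pakelop → papakelop, hetep → hehetep) repeat the first consonant+vowel as a prefix.
So duzedap → duduzedap.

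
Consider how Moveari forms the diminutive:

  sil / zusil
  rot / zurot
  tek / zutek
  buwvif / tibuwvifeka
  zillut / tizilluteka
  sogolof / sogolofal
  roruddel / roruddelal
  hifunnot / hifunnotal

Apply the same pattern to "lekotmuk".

lekotmukal

"lekotmuk" has 3 vowels. The stems with 3 vowels (sogolof → sogolofal, roruddel → roruddelal, hifunnot → hifunnotal) add -al.
The other patterns: stems with 1 vowel add the prefix zu-; stems with 2 vowels add ti- … -eka around the stem.
So lekotmuk → lekotmukal.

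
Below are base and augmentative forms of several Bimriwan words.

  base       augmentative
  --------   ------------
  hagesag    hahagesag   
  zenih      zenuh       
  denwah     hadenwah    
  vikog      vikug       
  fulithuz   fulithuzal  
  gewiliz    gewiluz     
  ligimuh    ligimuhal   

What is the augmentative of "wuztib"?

"wuztib" has last vowel 'i'. The stems whose last vowel is 'i' (zenih → zenuh, gewiliz → gewiluz) change the last vowel to 'u'.
So wuztib → wuztub.

wuztub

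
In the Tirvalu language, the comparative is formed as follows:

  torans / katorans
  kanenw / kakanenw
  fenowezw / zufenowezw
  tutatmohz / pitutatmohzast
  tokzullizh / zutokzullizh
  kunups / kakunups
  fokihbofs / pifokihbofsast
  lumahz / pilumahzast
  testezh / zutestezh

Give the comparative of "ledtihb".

fokihbofs and kunups both end in -s yet inflect differently (pifokihbofsast, kakunups), so the final letter is not what conditions the rule; the second-to-last letter is.
"ledtihb" has second-to-last letter 'h'. The stems whose second-to-last letter is 'h' (tutatmohz → pitutatmohzast, lumahz → pilumahzast) add pi- … -ast around the stem.
So ledtihb → piledtihbast.

piledtihbast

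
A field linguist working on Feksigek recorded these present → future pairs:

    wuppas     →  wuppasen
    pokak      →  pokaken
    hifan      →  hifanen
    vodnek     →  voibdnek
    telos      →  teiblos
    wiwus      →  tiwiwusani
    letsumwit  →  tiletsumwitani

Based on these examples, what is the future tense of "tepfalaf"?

tepfalafen

pokak and vodnek both end in -k yet inflect differently (pokaken, voibdnek), so the final letter is not what conditions the rule; the last vowel is.
"tepfalaf" has last vowel 'a'. The stems whose last vowel is 'a' (wuppas → wuppasen, pokak → pokaken, hifan → hifanen) add -en.
The other patterns: stems whose last vowel is 'e' or 'o' insert -ib- after the first vowel; stems whose last vowel is 'i' or 'u' add ti- … -ani around the stem.
So tepfalaf → tepfalafen.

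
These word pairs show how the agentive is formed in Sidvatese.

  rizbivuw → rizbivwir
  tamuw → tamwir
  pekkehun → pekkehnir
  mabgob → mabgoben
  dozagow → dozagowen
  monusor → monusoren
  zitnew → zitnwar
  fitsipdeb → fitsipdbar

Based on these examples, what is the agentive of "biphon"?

biphonen

rizbivuw and dozagow both end in -w yet inflect differently (rizbivwir, dozagowen), so the final letter is not what conditions the rule; the last vowel is.
"biphon" has last vowel 'o'. The stems whose last vowel is 'o' (mabgob → mabgoben, dozagow → dozagowen, monusor → monusoren) add -en.
The other patterns: stems whose last vowel is 'u' delete the last vowel and add -ir; stems whose last vowel is 'e' delete the last vowel and add -ar.
So biphon → biphonen.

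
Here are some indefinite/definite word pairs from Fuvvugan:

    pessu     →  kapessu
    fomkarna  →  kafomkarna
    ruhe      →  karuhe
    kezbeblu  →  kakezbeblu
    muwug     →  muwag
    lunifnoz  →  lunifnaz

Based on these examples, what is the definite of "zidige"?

kazidige

pessu and muwug both have last vowel 'u' yet inflect differently (kapessu, muwag), so the last vowel is not what conditions the rule; whether the stem ends in a vowel or a consonant is.
"zidige" ends in a vowel. The stems ending in a vowel (pessu → kapessu, fomkarna → kafomkarna, ruhe → karuhe) add the prefix ka-.
So zidige → kazidige.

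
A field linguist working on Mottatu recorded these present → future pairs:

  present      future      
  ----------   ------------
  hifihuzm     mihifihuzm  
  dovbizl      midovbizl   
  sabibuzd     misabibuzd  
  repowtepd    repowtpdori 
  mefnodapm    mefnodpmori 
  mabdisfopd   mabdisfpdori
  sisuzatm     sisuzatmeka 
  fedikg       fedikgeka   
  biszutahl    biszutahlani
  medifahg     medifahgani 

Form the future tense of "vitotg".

vitotgeka

sabibuzd and repowtepd both end in -d yet inflect differently (misabibuzd, repowtpdori), so the final letter is not what conditions the rule; the second-to-last letter is.
"vitotg" has second-to-last letter 't'. The one such stem in the data (sisuzatm → sisuzatmeka) adds -eka, so the same rule applies.
The other patterns: stems whose second-to-last letter is 'z' add the prefix mi-; stems whose second-to-last letter is 'p' delete the last vowel and add -ori; stems whose second-to-last letter is 'h' add -ani.
So vitotg → vitotgeka.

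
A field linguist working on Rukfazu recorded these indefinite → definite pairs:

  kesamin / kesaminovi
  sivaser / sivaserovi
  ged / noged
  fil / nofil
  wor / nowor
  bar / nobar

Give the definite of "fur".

sivaser and wor both end in -r yet inflect differently (sivaserovi, nowor), so the final letter is not what conditions the rule; the number of vowels is.
"fur" has 1 vowel. The stems with 1 vowel (ged → noged, fil → nofil, wor → nowor) add the prefix no-.
The other pattern: stems with 3 vowels add -ovi.
So fur → nofur.

nofur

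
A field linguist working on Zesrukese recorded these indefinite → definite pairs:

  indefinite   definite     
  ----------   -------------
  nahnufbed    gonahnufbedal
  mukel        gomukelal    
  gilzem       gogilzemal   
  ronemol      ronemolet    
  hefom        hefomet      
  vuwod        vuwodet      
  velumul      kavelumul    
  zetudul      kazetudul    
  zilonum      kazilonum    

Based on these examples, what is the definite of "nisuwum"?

mukel and ronemol both end in -l yet inflect differently (gomukelal, ronemolet), so the final letter is not what conditions the rule; the last vowel is.
"nisuwum" has last vowel 'u'. The stems whose last vowel is 'u' (velumul → kavelumul, zetudul → kazetudul, zilonum → kazilonum) add the prefix ka-.
So nisuwum → kanisuwum.

kanisuwum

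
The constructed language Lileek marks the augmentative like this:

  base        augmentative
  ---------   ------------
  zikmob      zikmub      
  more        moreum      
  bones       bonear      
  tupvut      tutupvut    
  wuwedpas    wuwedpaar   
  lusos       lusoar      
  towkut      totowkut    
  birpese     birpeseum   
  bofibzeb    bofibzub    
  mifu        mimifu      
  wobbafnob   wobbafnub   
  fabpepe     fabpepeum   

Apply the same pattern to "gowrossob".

gowrossub

more and bofibzeb both have last vowel 'e' yet inflect differently (moreum, bofibzub), so the last vowel is not what conditions the rule; the final letter is.
"gowrossob" ends in -b. The stems ending in -b (zikmob → zikmub, bofibzeb → bofibzub, wobbafnob → wobbafnub) change the last vowel to 'u'.
So gowrossob → gowrossub.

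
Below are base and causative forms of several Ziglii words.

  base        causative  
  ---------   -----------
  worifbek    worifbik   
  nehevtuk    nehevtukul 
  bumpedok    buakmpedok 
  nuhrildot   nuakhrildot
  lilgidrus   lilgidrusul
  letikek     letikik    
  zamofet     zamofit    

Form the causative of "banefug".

banefugul

nehevtuk and worifbek both end in -k yet inflect differently (nehevtukul, worifbik), so the final letter is not what conditions the rule; the last vowel is.
"banefug" has last vowel 'u'. The stems whose last vowel is 'u' (lilgidrus → lilgidrusul, nehevtuk → nehevtukul) add -ul.
The other patterns: stems whose last vowel is 'e' change the last vowel to 'i'; stems whose last vowel is 'o' insert -ak- after the first vowel.
So banefug → banefugul.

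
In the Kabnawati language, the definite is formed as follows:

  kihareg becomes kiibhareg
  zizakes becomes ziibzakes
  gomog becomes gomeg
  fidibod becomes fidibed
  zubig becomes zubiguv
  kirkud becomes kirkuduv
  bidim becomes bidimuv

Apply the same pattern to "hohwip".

"hohwip" has last vowel 'i'. The stems whose last vowel is 'i' (zubig → zubiguv, bidim → bidimuv) add -uv.
So hohwip → hohwipuv.

hohwipuv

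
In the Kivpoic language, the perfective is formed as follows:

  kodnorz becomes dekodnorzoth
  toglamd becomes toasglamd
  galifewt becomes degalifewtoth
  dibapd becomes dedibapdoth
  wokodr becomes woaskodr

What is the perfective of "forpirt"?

"forpirt" has second-to-last letter 'r'. The one such stem in the data (kodnorz → dekodnorzoth) adds de- … -oth around the stem, so the same rule applies.
So forpirt → deforpirtoth.

deforpirtoth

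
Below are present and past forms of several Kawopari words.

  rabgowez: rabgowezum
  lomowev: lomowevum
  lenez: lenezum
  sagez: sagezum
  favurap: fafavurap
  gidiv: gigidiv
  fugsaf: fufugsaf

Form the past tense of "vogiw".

lomowev and gidiv both end in -v yet inflect differently (lomowevum, gigidiv), so the final letter is not what conditions the rule; the last vowel is.
"vogiw" has last vowel 'i'. The one such stem in the data (gidiv → gigidiv) repeats the first consonant+vowel as a prefix (as do favurap, fugsaf), so the same rule applies.
The other pattern: stems whose last vowel is 'e' add -um.
So vogiw → vovogiw.

vovogiw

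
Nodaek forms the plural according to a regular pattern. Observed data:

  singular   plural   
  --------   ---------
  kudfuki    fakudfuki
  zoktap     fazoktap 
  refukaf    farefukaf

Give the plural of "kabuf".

fakabuf

Every pair shown (kudfuki → fakudfuki, zoktap → fazoktap, refukaf → farefukaf) follows the same rule: add the prefix fa-.
So kabuf → fakabuf.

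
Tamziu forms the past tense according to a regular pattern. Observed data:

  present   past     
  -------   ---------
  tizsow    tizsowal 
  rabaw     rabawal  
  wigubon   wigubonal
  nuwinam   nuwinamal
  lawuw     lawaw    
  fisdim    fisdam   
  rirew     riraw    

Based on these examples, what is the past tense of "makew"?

makaw

tizsow and lawuw both end in -w yet inflect differently (tizsowal, lawaw), so the final letter is not what conditions the rule; the last vowel is.
"makew" has last vowel 'e'. The one such stem in the data (rirew → riraw) changes the last vowel to 'a' (as do lawuw, fisdim), so the same rule applies.
So makew → makaw.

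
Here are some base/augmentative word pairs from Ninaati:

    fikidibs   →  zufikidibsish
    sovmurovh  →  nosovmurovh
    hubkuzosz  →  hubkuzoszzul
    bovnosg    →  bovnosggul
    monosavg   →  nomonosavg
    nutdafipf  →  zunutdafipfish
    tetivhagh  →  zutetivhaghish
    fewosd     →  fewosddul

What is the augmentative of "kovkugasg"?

kovkugasggul

"kovkugasg" has second-to-last letter 's'. The stems whose second-to-last letter is 's' (bovnosg → bovnosggul, hubkuzosz → hubkuzoszzul, fewosd → fewosddul) double the final consonant and add -ul.
So kovkugasg → kovkugasggul.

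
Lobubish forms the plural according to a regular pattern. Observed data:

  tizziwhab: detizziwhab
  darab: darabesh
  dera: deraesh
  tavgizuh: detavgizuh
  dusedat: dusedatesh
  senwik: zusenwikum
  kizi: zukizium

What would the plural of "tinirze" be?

detinirze

"tinirze" begins with t-. The stems beginning with t- (tavgizuh → detavgizuh, tizziwhab → detizziwhab) add the prefix de-.
The other patterns: stems beginning with d- add -esh; stems beginning with k- or s- add zu- … -um around the stem.
So tinirze → detinirze.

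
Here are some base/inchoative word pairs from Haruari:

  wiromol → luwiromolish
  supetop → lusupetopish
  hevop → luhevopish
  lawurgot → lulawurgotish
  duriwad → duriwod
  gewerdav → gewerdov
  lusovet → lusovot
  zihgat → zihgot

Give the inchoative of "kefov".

"kefov" has last vowel 'o'. The stems whose last vowel is 'o' (wiromol → luwiromolish, supetop → lusupetopish, hevop → luhevopish) add lu- … -ish around the stem.
The other pattern: stems whose last vowel is 'a' or 'e' change the last vowel to 'o'.
So kefov → lukefovish.

lukefovish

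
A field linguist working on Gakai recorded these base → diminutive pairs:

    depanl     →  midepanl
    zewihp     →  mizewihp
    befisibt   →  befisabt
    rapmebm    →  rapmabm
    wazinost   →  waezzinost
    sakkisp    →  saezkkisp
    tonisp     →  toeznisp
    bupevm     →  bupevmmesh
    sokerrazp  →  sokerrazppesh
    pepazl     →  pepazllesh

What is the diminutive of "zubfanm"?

befisibt and wazinost both end in -t yet inflect differently (befisabt, waezzinost), so the final letter is not what conditions the rule; the second-to-last letter is.
"zubfanm" has second-to-last letter 'n'. The one such stem in the data (depanl → midepanl) adds the prefix mi-, so the same rule applies.
The other patterns: stems whose second-to-last letter is 'b' change the last vowel to 'a'; stems whose second-to-last letter is 's' insert -ez- after the first vowel; stems whose second-to-last letter is 'v' or 'z' double the final consonant and add -esh.
So zubfanm → mizubfanm.

mizubfanm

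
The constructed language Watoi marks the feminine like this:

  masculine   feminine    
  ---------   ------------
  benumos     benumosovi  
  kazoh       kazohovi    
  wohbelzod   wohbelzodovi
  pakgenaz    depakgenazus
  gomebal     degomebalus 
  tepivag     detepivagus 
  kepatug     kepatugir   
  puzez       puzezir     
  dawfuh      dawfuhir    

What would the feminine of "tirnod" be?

tirnodovi

tepivag and kepatug both end in -g yet inflect differently (detepivagus, kepatugir), so the final letter is not what conditions the rule; the last vowel is.
"tirnod" has last vowel 'o'. The stems whose last vowel is 'o' (benumos → benumosovi, kazoh → kazohovi, wohbelzod → wohbelzodovi) add -ovi.
The other patterns: stems whose last vowel is 'a' add de- … -us around the stem; stems whose last vowel is 'e' or 'u' add -ir.
So tirnod → tirnodovi.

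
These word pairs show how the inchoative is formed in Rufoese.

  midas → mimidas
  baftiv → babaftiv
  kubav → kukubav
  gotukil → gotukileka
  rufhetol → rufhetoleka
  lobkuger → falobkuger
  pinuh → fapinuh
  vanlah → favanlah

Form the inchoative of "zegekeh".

baftiv and gotukil both have last vowel 'i' yet inflect differently (babaftiv, gotukileka), so the last vowel is not what conditions the rule; the final letter is.
"zegekeh" ends in -h. The stems ending in -h (pinuh → fapinuh, vanlah → favanlah) add the prefix fa-.
So zegekeh → fazegekeh.

fazegekeh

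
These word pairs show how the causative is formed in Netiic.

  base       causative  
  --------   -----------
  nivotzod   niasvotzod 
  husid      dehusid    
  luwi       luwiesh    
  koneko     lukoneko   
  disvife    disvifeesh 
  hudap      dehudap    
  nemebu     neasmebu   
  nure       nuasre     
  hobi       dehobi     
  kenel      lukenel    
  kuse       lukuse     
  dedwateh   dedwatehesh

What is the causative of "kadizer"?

lukadizer

kuse and nure both end in -e yet inflect differently (lukuse, nuasre), so the final letter is not what conditions the rule; the first letter is.
"kadizer" begins with k-. The stems beginning with k- (kenel → lukenel, koneko → lukoneko, kuse → lukuse) add the prefix lu-.
The other patterns: stems beginning with n- insert -as- after the first vowel; stems beginning with h- add the prefix de-; stems beginning with d- or l- add -esh.
So kadizer → lukadizer.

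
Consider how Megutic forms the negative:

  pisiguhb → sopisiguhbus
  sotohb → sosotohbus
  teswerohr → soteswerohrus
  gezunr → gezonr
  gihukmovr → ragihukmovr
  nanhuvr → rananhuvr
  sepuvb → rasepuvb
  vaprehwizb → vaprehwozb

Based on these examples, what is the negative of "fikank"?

sepuvb and sotohb both end in -b yet inflect differently (rasepuvb, sosotohbus), so the final letter is not what conditions the rule; the second-to-last letter is.
"fikank" has second-to-last letter 'n'. The one such stem in the data (gezunr → gezonr) changes the last vowel to 'o' (as does vaprehwizb), so the same rule applies.
The other patterns: stems whose second-to-last letter is 'v' add the prefix ra-; stems whose second-to-last letter is 'h' add so- … -us around the stem.
So fikank → fikonk.

fikonk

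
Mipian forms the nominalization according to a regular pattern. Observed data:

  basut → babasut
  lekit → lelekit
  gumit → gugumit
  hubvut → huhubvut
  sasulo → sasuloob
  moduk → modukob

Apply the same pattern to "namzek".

namzekob

basut and moduk both have last vowel 'u' yet inflect differently (babasut, modukob), so the last vowel is not what conditions the rule; the final letter is.
"namzek" ends in -k. The one such stem in the data (moduk → modukob) adds -ob, so the same rule applies.
The other pattern: stems ending in -t repeat the first consonant+vowel as a prefix.
So namzek → namzekob.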